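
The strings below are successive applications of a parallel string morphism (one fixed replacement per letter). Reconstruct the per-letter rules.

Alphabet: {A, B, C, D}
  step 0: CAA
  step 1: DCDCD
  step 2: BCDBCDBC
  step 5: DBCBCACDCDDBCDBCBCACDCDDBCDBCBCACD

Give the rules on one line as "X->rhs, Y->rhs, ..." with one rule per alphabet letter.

A->CD, B->AC, C->D, D->BC

  step 1 ⇒ step 2: DCDCD ⇒ BC·D·BC·D·BC
    C ↦ D
    D ↦ BC
  step 0 ⇒ step 1: CAA ⇒ D·CD·CD
    A ↦ CD
    B ↦ AC  (constrained at step 2)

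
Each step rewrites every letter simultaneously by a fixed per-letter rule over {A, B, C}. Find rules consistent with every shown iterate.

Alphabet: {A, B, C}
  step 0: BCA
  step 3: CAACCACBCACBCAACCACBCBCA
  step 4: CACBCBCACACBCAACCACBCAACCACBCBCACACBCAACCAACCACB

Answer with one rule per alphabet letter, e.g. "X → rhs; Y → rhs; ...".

A->CB, B->AC, C->CA

  step 3 ⇒ step 4: CAACCACBCACBCAACCACBCBCA ⇒ CA·CB·CB·CA·CA·CB·CA·AC·CA·CB·CA·AC·CA·CB·CB·CA·CA·CB·CA·AC·CA·AC·CA·CB
    A ↦ CB
    B ↦ AC
    C ↦ CA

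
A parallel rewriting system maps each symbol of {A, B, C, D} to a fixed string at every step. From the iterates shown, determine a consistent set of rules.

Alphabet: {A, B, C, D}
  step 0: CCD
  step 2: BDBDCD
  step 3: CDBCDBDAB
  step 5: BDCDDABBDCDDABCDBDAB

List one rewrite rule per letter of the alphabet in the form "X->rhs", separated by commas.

  step 2 ⇒ step 3: BDBDCD ⇒ CD·B·CD·B·DA·B
    B ↦ CD
    C ↦ DA
    D ↦ B
    A ↦ D  (constrained at step 3)

A->D, B->CD, C->DA, D->B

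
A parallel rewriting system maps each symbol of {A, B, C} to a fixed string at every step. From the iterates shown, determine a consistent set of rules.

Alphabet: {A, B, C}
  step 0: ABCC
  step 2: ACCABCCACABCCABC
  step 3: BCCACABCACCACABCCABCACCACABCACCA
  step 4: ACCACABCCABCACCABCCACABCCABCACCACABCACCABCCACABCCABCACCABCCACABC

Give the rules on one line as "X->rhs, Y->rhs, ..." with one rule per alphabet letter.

A->BC, B->AC, C->CA

  step 3 ⇒ step 4: BCCACABCACCACABCCABCACCACABCACCA ⇒ AC·CA·CA·BC·CA·BC·AC·CA·BC·CA·CA·BC·CA·BC·AC·CA·CA·BC·AC·CA·BC·CA·CA·BC·CA·BC·AC·CA·BC·CA·CA·BC
    A ↦ BC
    B ↦ AC
    C ↦ CA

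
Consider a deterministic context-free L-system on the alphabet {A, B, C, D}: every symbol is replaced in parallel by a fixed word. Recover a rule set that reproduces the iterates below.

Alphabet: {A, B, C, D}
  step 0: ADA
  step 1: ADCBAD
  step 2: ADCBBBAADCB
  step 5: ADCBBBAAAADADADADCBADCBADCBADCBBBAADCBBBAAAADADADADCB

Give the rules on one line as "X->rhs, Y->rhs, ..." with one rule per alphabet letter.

A->AD, B->A, C->BB, D->CB

  step 1 ⇒ step 2: ADCBAD ⇒ AD·CB·BB·A·AD·CB
    A ↦ AD
    B ↦ A
    C ↦ BB
    D ↦ CB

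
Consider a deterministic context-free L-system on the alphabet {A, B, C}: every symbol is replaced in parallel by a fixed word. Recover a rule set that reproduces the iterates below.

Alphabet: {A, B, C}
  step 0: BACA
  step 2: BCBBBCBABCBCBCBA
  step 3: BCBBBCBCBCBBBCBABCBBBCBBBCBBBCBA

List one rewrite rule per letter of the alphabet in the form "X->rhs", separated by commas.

  step 2 ⇒ step 3: BCBBBCBABCBCBCBA ⇒ BC·BB·BC·BC·BC·BB·BC·BA·BC·BB·BC·BB·BC·BB·BC·BA
    A ↦ BA
    B ↦ BC
    C ↦ BB

A->BA, B->BC, C->BB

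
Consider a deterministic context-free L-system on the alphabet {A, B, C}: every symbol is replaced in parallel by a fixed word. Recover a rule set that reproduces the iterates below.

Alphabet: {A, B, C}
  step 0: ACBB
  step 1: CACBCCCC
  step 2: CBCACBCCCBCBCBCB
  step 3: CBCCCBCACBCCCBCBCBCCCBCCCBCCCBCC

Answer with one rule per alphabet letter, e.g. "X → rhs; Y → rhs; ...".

A->CA, B->CC, C->CB

  step 2 ⇒ step 3: CBCACBCCCBCBCBCB ⇒ CB·CC·CB·CA·CB·CC·CB·CB·CB·CC·CB·CC·CB·CC·CB·CC
    A ↦ CA
    B ↦ CC
    C ↦ CB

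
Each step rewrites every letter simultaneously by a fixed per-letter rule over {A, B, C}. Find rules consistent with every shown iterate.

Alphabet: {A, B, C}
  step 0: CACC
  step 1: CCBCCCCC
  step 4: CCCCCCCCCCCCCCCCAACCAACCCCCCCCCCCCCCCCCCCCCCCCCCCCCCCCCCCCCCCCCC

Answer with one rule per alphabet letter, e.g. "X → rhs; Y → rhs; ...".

  step 0 ⇒ step 1: CACC ⇒ CC·BC·CC·CC
    A ↦ BC
    C ↦ CC
    B ↦ AA  (constrained at step 1)

A->BC, B->AA, C->CC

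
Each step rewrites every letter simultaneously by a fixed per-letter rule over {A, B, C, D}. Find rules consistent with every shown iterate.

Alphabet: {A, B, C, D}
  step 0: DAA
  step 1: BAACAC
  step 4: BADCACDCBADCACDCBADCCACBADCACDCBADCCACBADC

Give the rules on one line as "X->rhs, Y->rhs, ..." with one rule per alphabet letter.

A->AC, B->C, C->DC, D->BA

  step 0 ⇒ step 1: DAA ⇒ BA·AC·AC
    A ↦ AC
    D ↦ BA
    B ↦ C  (constrained at step 1)
    C ↦ DC  (constrained at step 1)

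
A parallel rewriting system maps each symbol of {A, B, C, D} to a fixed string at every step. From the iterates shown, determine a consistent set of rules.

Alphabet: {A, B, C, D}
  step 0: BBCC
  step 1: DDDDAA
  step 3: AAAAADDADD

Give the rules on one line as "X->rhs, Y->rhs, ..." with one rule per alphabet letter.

A->CB, B->DD, C->A, D->C

  step 0 ⇒ step 1: BBCC ⇒ DD·DD·A·A
    B ↦ DD
    C ↦ A
    A ↦ CB  (constrained at step 1)
    D ↦ C  (constrained at step 1)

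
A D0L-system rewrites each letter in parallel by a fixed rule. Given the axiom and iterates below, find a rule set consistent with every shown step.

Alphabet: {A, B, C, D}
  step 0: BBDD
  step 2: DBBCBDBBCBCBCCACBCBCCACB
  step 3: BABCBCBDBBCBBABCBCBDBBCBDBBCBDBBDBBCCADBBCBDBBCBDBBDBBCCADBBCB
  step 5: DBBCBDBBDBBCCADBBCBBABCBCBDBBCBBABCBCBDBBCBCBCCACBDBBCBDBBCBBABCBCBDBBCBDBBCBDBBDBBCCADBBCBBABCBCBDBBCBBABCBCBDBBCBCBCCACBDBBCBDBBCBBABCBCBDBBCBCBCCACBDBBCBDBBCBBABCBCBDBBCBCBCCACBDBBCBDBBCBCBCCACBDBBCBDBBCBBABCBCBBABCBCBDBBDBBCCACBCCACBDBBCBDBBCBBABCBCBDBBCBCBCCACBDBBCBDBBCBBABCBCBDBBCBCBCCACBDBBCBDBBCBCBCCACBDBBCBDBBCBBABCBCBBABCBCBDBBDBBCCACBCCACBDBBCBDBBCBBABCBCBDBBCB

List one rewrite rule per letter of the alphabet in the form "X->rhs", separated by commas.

A->CCA, B->CB, C->DBB, D->BAB

  step 2 ⇒ step 3: DBBCBDBBCBCBCCACBCBCCACB ⇒ BAB·CB·CB·DBB·CB·BAB·CB·CB·DBB·CB·DBB·CB·DBB·DBB·CCA·DBB·CB·DBB·CB·DBB·DBB·CCA·DBB·CB
    A ↦ CCA
    B ↦ CB
    C ↦ DBB
    D ↦ BAB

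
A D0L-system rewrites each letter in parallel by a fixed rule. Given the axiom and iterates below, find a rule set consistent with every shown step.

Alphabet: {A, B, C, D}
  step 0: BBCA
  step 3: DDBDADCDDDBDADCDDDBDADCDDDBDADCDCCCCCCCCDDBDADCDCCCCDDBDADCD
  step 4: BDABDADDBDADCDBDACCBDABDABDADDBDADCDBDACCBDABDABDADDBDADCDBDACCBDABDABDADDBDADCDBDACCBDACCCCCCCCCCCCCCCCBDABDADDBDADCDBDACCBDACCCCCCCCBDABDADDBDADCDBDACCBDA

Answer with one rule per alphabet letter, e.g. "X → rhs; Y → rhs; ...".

A->DCD, B->DD, C->CC, D->BDA

  step 3 ⇒ step 4: DDBDADCDDDBDADCDDDBDADCDDDBDADCDCCCCCCCCDDBDADCDCCCCDDBDADCD ⇒ BDA·BDA·DD·BDA·DCD·BDA·CC·BDA·BDA·BDA·DD·BDA·DCD·BDA·CC·BDA·BDA·BDA·DD·BDA·DCD·BDA·CC·BDA·BDA·BDA·DD·BDA·DCD·BDA·CC·BDA·CC·CC·CC·CC·CC·CC·CC·CC·BDA·BDA·DD·BDA·DCD·BDA·CC·BDA·CC·CC·CC·CC·BDA·BDA·DD·BDA·DCD·BDA·CC·BDA
    A ↦ DCD
    B ↦ DD
    C ↦ CC
    D ↦ BDA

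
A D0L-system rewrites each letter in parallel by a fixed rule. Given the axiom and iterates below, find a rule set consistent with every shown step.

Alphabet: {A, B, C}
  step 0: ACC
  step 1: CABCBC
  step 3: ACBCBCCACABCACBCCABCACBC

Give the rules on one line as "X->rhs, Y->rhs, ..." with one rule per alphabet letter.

A->CA, B->AC, C->BC

  step 0 ⇒ step 1: ACC ⇒ CA·BC·BC
    A ↦ CA
    C ↦ BC
    B ↦ AC  (constrained at step 1)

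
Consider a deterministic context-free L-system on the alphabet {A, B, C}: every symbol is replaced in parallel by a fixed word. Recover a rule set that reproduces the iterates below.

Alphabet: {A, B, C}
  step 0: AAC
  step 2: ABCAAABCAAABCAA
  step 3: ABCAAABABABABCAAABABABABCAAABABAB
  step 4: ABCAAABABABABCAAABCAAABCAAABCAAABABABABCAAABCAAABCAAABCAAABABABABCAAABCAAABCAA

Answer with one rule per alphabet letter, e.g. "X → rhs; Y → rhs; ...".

  step 3 ⇒ step 4: ABCAAABABABABCAAABABABABCAAABABAB ⇒ AB·CAA·AB·AB·AB·AB·CAA·AB·CAA·AB·CAA·AB·CAA·AB·AB·AB·AB·CAA·AB·CAA·AB·CAA·AB·CAA·AB·AB·AB·AB·CAA·AB·CAA·AB·CAA
    A ↦ AB
    B ↦ CAA
    C ↦ AB

A->AB, B->CAA, C->AB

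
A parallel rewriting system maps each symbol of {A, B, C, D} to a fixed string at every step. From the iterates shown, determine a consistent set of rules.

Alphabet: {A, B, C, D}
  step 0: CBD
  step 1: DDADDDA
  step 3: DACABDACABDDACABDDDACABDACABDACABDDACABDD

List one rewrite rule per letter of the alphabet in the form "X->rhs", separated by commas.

A->CAB, B->DD, C->DDA, D->DA

  step 0 ⇒ step 1: CBD ⇒ DDA·DD·DA
    B ↦ DD
    C ↦ DDA
    D ↦ DA
    A ↦ CAB  (constrained at step 1)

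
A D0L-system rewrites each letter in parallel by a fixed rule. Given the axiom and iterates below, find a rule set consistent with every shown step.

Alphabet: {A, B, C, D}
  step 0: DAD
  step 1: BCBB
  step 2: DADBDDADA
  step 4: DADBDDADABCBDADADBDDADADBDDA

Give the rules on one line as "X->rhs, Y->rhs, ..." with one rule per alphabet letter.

A->CB, B->DA, C->DBD, D->B

  step 1 ⇒ step 2: BCBB ⇒ DA·DBD·DA·DA
    B ↦ DA
    C ↦ DBD
  step 0 ⇒ step 1: DAD ⇒ B·CB·B
    A ↦ CB
  step 0 ⇒ step 1: DAD ⇒ B·CB·B
    D ↦ B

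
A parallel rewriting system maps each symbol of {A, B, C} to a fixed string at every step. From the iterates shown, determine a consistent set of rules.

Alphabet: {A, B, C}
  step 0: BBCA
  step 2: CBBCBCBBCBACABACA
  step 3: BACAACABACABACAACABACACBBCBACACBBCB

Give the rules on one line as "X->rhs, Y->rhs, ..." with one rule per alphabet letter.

A->CB, B->ACA, C->B

  step 2 ⇒ step 3: CBBCBCBBCBACABACA ⇒ B·ACA·ACA·B·ACA·B·ACA·ACA·B·ACA·CB·B·CB·ACA·CB·B·CB
    A ↦ CB
    B ↦ ACA
    C ↦ B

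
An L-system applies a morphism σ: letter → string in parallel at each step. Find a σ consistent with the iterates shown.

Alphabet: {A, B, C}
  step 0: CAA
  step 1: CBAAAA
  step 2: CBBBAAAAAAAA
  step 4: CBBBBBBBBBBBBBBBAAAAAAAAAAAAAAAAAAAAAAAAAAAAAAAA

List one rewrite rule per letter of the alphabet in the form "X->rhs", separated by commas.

  step 1 ⇒ step 2: CBAAAA ⇒ CB·BB·AA·AA·AA·AA
    A ↦ AA
    B ↦ BB
    C ↦ CB

A->AA, B->BB, C->CB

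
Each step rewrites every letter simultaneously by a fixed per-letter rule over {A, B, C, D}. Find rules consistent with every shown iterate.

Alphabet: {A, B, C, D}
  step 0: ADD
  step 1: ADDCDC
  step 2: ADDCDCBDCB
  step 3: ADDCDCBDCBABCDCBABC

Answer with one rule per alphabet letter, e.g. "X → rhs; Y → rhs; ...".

A->AD, B->ABC, C->B, D->DC

  step 2 ⇒ step 3: ADDCDCBDCB ⇒ AD·DC·DC·B·DC·B·ABC·DC·B·ABC
    A ↦ AD
    B ↦ ABC
    C ↦ B
    D ↦ DC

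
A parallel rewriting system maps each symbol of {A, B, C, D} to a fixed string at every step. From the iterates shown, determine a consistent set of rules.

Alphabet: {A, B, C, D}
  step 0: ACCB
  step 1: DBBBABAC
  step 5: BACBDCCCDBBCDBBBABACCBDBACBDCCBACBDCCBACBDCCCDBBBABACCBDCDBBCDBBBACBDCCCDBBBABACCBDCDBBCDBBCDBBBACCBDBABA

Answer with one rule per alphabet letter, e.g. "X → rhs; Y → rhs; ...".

A->DBB, B->C, C->BA, D->CBD

  step 0 ⇒ step 1: ACCB ⇒ DBB·BA·BA·C
    A ↦ DBB
    B ↦ C
    C ↦ BA
    D ↦ CBD  (constrained at step 1)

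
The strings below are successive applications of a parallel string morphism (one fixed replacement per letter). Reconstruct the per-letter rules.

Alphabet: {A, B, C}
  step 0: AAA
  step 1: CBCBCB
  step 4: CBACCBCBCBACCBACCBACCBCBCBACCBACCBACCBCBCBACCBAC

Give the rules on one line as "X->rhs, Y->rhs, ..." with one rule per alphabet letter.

  step 0 ⇒ step 1: AAA ⇒ CB·CB·CB
    A ↦ CB
    B ↦ AC  (constrained at step 1)
    C ↦ CB  (constrained at step 1)

A->CB, B->AC, C->CB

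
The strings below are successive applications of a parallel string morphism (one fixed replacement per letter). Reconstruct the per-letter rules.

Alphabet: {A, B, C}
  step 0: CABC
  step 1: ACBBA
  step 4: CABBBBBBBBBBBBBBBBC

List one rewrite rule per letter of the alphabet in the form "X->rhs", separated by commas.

A->C, B->BB, C->A

  step 0 ⇒ step 1: CABC ⇒ A·C·BB·A
    A ↦ C
    B ↦ BB
    C ↦ A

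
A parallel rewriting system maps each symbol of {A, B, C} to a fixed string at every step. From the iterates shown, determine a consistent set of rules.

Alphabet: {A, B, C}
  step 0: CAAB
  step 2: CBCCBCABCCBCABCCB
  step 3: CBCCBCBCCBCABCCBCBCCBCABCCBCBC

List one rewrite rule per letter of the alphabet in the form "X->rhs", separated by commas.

  step 2 ⇒ step 3: CBCCBCABCCBCABCCB ⇒ CB·C·CB·CB·C·CB·CAB·C·CB·CB·C·CB·CAB·C·CB·CB·C
    A ↦ CAB
    B ↦ C
    C ↦ CB

A->CAB, B->C, C->CB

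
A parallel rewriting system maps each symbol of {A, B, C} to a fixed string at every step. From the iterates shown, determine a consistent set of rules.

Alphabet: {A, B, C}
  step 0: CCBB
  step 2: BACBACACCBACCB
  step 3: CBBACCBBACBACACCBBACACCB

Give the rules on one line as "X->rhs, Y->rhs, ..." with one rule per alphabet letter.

  step 2 ⇒ step 3: BACBACACCBACCB ⇒ CB·B·AC·CB·B·AC·B·AC·AC·CB·B·AC·AC·CB
    A ↦ B
    B ↦ CB
    C ↦ AC

A->B, B->CB, C->AC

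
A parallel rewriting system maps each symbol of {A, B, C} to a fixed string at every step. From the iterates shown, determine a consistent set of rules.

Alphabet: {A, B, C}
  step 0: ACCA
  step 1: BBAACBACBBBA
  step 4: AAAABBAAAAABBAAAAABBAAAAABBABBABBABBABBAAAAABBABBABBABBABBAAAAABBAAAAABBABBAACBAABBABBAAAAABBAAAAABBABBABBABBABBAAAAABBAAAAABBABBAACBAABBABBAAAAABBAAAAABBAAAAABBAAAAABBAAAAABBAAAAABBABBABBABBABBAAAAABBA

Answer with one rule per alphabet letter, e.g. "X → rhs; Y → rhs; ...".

  step 0 ⇒ step 1: ACCA ⇒ BBA·ACB·ACB·BBA
    A ↦ BBA
    C ↦ ACB
    B ↦ AA  (constrained at step 1)

A->BBA, B->AA, C->ACB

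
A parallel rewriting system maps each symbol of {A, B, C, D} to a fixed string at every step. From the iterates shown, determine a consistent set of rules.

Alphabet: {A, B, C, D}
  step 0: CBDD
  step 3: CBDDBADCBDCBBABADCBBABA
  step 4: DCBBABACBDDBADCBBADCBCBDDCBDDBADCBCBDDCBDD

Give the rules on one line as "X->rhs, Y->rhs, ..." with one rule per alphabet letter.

A->DD, B->CB, C->D, D->BA

  step 3 ⇒ step 4: CBDDBADCBDCBBABADCBBABA ⇒ D·CB·BA·BA·CB·DD·BA·D·CB·BA·D·CB·CB·DD·CB·DD·BA·D·CB·CB·DD·CB·DD
    A ↦ DD
    B ↦ CB
    C ↦ D
    D ↦ BA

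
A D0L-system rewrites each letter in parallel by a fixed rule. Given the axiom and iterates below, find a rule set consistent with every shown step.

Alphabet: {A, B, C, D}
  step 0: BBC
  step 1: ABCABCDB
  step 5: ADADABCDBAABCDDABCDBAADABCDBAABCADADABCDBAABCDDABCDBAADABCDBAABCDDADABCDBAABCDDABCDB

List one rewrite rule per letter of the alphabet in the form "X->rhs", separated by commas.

A->D, B->ABC, C->DB, D->A

  step 0 ⇒ step 1: BBC ⇒ ABC·ABC·DB
    B ↦ ABC
    C ↦ DB
    A ↦ D  (constrained at step 1)
    D ↦ A  (constrained at step 1)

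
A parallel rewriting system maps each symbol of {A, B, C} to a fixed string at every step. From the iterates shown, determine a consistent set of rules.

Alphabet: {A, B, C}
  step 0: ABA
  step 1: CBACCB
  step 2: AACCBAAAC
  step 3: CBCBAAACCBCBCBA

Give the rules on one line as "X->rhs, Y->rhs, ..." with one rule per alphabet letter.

A->CB, B->AC, C->A

  step 2 ⇒ step 3: AACCBAAAC ⇒ CB·CB·A·A·AC·CB·CB·CB·A
    A ↦ CB
    B ↦ AC
    C ↦ A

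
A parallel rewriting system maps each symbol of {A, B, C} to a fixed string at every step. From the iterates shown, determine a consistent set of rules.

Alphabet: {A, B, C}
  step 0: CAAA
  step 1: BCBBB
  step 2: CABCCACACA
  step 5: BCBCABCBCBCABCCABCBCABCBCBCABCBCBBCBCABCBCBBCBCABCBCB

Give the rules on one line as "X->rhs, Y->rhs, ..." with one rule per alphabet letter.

A->B, B->CA, C->BC

  step 1 ⇒ step 2: BCBBB ⇒ CA·BC·CA·CA·CA
    B ↦ CA
    C ↦ BC
  step 0 ⇒ step 1: CAAA ⇒ BC·B·B·B
    A ↦ B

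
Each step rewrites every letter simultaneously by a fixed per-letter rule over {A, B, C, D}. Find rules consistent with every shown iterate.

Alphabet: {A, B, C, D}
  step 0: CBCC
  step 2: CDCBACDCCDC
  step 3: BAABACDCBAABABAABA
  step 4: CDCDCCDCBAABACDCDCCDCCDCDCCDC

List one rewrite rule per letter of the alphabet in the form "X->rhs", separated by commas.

A->DC, B->C, C->BA, D->A

  step 3 ⇒ step 4: BAABACDCBAABABAABA ⇒ C·DC·DC·C·DC·BA·A·BA·C·DC·DC·C·DC·C·DC·DC·C·DC
    A ↦ DC
    B ↦ C
    C ↦ BA
    D ↦ A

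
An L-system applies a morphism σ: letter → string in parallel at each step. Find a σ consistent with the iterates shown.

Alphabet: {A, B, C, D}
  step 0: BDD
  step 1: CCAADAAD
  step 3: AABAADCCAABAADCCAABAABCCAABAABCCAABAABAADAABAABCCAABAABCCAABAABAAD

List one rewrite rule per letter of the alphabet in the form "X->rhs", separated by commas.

A->AAB, B->CC, C->ADB, D->AAD

  step 0 ⇒ step 1: BDD ⇒ CC·AAD·AAD
    B ↦ CC
    D ↦ AAD
    A ↦ AAB  (constrained at step 1)
    C ↦ ADB  (constrained at step 1)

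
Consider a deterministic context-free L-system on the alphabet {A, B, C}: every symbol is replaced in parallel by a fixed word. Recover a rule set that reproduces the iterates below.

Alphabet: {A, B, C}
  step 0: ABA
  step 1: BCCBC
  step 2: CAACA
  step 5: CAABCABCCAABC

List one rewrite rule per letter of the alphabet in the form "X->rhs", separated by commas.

A->BC, B->C, C->A

  step 1 ⇒ step 2: BCCBC ⇒ C·A·A·C·A
    B ↦ C
    C ↦ A
  step 0 ⇒ step 1: ABA ⇒ BC·C·BC
    A ↦ BC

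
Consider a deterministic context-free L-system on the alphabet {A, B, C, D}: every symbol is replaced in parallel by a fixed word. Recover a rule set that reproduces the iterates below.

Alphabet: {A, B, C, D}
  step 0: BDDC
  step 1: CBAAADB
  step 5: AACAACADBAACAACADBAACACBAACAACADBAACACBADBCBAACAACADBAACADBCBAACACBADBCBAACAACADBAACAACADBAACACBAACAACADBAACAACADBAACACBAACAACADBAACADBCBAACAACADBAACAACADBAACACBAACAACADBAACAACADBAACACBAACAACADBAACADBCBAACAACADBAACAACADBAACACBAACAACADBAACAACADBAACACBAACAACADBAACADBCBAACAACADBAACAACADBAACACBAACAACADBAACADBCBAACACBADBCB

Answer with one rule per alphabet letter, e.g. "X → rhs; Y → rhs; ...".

  step 0 ⇒ step 1: BDDC ⇒ CB·A·A·ADB
    B ↦ CB
    C ↦ ADB
    D ↦ A
    A ↦ AAC  (constrained at step 1)

A->AAC, B->CB, C->ADB, D->A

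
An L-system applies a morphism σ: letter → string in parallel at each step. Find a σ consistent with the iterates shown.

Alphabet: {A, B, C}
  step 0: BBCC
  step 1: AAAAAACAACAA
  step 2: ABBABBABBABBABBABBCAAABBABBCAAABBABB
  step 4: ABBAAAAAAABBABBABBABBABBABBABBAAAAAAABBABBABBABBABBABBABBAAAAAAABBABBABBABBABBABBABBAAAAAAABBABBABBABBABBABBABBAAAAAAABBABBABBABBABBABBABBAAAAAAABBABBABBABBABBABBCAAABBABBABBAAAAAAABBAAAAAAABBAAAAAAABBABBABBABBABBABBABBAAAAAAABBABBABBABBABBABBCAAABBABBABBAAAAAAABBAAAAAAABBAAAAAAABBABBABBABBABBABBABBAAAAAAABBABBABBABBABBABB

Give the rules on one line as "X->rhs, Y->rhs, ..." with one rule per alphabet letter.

A->ABB, B->AAA, C->CAA

  step 1 ⇒ step 2: AAAAAACAACAA ⇒ ABB·ABB·ABB·ABB·ABB·ABB·CAA·ABB·ABB·CAA·ABB·ABB
    A ↦ ABB
    C ↦ CAA
  step 0 ⇒ step 1: BBCC ⇒ AAA·AAA·CAA·CAA
    B ↦ AAA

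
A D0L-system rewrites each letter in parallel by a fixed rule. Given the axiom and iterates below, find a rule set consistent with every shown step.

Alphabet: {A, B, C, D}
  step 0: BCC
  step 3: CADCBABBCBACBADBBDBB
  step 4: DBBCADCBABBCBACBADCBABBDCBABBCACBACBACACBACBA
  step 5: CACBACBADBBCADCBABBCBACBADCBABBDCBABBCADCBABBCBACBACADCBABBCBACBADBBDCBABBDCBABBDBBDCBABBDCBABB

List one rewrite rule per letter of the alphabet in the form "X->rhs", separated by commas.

  step 4 ⇒ step 5: DBBCADCBABBCBACBADCBABBDCBABBCACBACBACACBACBA ⇒ CA·CBA·CBA·D·BB·CA·D·CBA·BB·CBA·CBA·D·CBA·BB·D·CBA·BB·CA·D·CBA·BB·CBA·CBA·CA·D·CBA·BB·CBA·CBA·D·BB·D·CBA·BB·D·CBA·BB·D·BB·D·CBA·BB·D·CBA·BB
    A ↦ BB
    B ↦ CBA
    C ↦ D
    D ↦ CA

A->BB, B->CBA, C->D, D->CA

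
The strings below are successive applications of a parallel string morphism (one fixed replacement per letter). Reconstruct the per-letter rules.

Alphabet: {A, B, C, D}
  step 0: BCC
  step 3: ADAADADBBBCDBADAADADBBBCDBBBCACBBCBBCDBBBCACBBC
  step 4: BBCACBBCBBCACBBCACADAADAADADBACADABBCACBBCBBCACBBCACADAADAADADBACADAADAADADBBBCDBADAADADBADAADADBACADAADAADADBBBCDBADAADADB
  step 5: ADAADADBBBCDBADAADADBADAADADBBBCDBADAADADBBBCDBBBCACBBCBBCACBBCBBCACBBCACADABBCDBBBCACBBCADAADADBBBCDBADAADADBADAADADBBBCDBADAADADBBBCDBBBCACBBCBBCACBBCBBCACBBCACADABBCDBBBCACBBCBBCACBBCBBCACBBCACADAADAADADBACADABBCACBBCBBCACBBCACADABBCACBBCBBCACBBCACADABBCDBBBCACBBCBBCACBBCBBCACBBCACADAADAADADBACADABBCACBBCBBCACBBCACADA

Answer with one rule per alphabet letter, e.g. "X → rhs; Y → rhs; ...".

A->BBC, B->ADA, C->DB, D->AC

  step 4 ⇒ step 5: BBCACBBCBBCACBBCACADAADAADADBACADABBCACBBCBBCACBBCACADAADAADADBACADAADAADADBBBCDBADAADADBADAADADBACADAADAADADBBBCDBADAADADB ⇒ ADA·ADA·DB·BBC·DB·ADA·ADA·DB·ADA·ADA·DB·BBC·DB·ADA·ADA·DB·BBC·DB·BBC·AC·BBC·BBC·AC·BBC·BBC·AC·BBC·AC·ADA·BBC·DB·BBC·AC·BBC·ADA·ADA·DB·BBC·DB·ADA·ADA·DB·ADA·ADA·DB·BBC·DB·ADA·ADA·DB·BBC·DB·BBC·AC·BBC·BBC·AC·BBC·BBC·AC·BBC·AC·ADA·BBC·DB·BBC·AC·BBC·BBC·AC·BBC·BBC·AC·BBC·AC·ADA·ADA·ADA·DB·AC·ADA·BBC·AC·BBC·BBC·AC·BBC·AC·ADA·BBC·AC·BBC·BBC·AC·BBC·AC·ADA·BBC·DB·BBC·AC·BBC·BBC·AC·BBC·BBC·AC·BBC·AC·ADA·ADA·ADA·DB·AC·ADA·BBC·AC·BBC·BBC·AC·BBC·AC·ADA
    A ↦ BBC
    B ↦ ADA
    C ↦ DB
    D ↦ AC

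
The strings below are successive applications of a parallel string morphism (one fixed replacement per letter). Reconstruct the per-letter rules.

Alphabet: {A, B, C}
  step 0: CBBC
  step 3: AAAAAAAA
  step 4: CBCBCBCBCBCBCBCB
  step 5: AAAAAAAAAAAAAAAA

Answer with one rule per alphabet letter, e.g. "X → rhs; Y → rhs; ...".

  step 4 ⇒ step 5: CBCBCBCBCBCBCBCB ⇒ A·A·A·A·A·A·A·A·A·A·A·A·A·A·A·A
    B ↦ A
    C ↦ A
  step 3 ⇒ step 4: AAAAAAAA ⇒ CB·CB·CB·CB·CB·CB·CB·CB
    A ↦ CB

A->CB, B->A, C->A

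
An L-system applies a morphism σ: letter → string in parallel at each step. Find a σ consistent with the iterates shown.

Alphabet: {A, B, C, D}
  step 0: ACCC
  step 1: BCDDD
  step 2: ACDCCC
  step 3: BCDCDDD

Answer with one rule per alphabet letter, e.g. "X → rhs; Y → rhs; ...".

  step 2 ⇒ step 3: ACDCCC ⇒ BC·D·C·D·D·D
    A ↦ BC
    C ↦ D
    D ↦ C
  step 1 ⇒ step 2: BCDDD ⇒ AC·D·C·C·C
    B ↦ AC

A->BC, B->AC, C->D, D->C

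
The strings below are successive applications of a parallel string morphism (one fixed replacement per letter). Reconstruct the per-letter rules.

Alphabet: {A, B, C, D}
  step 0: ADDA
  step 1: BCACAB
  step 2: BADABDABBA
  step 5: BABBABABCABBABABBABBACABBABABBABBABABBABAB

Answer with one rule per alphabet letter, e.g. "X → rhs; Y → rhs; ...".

A->B, B->BA, C->DA, D->CA

  step 1 ⇒ step 2: BCACAB ⇒ BA·DA·B·DA·B·BA
    A ↦ B
    B ↦ BA
    C ↦ DA
  step 0 ⇒ step 1: ADDA ⇒ B·CA·CA·B
    D ↦ CA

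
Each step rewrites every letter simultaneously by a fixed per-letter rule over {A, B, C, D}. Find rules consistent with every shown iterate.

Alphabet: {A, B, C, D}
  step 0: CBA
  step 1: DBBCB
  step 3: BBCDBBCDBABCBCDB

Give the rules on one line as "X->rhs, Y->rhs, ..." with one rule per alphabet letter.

  step 0 ⇒ step 1: CBA ⇒ DB·BC·B
    A ↦ B
    B ↦ BC
    C ↦ DB
    D ↦ A  (constrained at step 1)

A->B, B->BC, C->DB, D->A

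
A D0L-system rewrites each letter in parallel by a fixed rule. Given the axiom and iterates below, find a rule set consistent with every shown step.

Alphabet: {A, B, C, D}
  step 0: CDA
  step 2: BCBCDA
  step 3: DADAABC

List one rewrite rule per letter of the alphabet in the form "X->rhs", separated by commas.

  step 2 ⇒ step 3: BCBCDA ⇒ D·A·D·A·A·BC
    A ↦ BC
    B ↦ D
    C ↦ A
    D ↦ A

A->BC, B->D, C->A, D->A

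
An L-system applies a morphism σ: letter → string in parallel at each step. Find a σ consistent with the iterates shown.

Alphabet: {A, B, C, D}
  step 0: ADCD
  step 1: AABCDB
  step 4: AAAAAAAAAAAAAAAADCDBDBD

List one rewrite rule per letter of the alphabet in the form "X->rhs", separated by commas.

A->AA, B->D, C->CD, D->B

  step 0 ⇒ step 1: ADCD ⇒ AA·B·CD·B
    A ↦ AA
    C ↦ CD
    D ↦ B
    B ↦ D  (constrained at step 1)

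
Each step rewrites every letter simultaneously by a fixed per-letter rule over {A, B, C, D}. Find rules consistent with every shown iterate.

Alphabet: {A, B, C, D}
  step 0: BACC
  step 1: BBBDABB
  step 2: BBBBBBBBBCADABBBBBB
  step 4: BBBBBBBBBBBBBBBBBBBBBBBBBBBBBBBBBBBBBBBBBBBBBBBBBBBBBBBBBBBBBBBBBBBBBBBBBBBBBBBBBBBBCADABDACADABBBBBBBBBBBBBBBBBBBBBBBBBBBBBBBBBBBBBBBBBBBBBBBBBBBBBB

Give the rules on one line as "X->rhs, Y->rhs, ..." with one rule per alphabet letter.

  step 1 ⇒ step 2: BBBDABB ⇒ BBB·BBB·BBB·CA·DA·BBB·BBB
    A ↦ DA
    B ↦ BBB
    D ↦ CA
  step 0 ⇒ step 1: BACC ⇒ BBB·DA·B·B
    C ↦ B

A->DA, B->BBB, C->B, D->CA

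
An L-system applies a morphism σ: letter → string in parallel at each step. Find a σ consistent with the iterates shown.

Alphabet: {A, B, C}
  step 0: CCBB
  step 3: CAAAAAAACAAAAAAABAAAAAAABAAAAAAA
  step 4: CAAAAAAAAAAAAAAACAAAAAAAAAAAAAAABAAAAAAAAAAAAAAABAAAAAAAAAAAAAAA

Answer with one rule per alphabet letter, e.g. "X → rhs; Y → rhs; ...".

  step 3 ⇒ step 4: CAAAAAAACAAAAAAABAAAAAAABAAAAAAA ⇒ CA·AA·AA·AA·AA·AA·AA·AA·CA·AA·AA·AA·AA·AA·AA·AA·BA·AA·AA·AA·AA·AA·AA·AA·BA·AA·AA·AA·AA·AA·AA·AA
    A ↦ AA
    B ↦ BA
    C ↦ CA

A->AA, B->BA, C->CA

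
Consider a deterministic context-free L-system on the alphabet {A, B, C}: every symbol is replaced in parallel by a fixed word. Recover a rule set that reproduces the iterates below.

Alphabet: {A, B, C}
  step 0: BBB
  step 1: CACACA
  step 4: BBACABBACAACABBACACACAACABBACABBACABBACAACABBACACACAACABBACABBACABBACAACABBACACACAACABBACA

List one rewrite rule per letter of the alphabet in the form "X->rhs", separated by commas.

A->ACA, B->CA, C->BB

  step 0 ⇒ step 1: BBB ⇒ CA·CA·CA
    B ↦ CA
    A ↦ ACA  (constrained at step 1)
    C ↦ BB  (constrained at step 1)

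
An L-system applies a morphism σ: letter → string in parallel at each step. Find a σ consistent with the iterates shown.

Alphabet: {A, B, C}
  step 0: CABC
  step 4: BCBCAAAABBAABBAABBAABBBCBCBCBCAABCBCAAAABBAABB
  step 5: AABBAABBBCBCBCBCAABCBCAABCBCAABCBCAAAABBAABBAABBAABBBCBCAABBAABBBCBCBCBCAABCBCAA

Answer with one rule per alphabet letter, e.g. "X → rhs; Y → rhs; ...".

A->BC, B->A, C->ABB

  step 4 ⇒ step 5: BCBCAAAABBAABBAABBAABBBCBCBCBCAABCBCAAAABBAABB ⇒ A·ABB·A·ABB·BC·BC·BC·BC·A·A·BC·BC·A·A·BC·BC·A·A·BC·BC·A·A·A·ABB·A·ABB·A·ABB·A·ABB·BC·BC·A·ABB·A·ABB·BC·BC·BC·BC·A·A·BC·BC·A·A
    A ↦ BC
    B ↦ A
    C ↦ ABB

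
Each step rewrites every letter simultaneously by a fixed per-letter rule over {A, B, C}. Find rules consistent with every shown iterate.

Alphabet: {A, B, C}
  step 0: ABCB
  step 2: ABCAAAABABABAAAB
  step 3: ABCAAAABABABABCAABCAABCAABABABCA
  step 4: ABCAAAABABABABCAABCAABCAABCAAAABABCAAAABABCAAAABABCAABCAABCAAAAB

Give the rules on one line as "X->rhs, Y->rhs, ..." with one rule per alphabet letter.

A->AB, B->CA, C->AA

  step 3 ⇒ step 4: ABCAAAABABABABCAABCAABCAABABABCA ⇒ AB·CA·AA·AB·AB·AB·AB·CA·AB·CA·AB·CA·AB·CA·AA·AB·AB·CA·AA·AB·AB·CA·AA·AB·AB·CA·AB·CA·AB·CA·AA·AB
    A ↦ AB
    B ↦ CA
    C ↦ AA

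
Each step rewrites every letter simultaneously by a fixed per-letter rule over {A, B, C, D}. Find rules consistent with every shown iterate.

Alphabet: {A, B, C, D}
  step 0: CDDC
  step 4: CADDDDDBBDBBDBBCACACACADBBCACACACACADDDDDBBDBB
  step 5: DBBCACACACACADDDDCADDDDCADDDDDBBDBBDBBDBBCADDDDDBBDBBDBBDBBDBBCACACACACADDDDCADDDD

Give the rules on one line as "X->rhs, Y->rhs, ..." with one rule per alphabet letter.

  step 4 ⇒ step 5: CADDDDDBBDBBDBBCACACACADBBCACACACACADDDDDBBDBB ⇒ DB·B·CA·CA·CA·CA·CA·DD·DD·CA·DD·DD·CA·DD·DD·DB·B·DB·B·DB·B·DB·B·CA·DD·DD·DB·B·DB·B·DB·B·DB·B·DB·B·CA·CA·CA·CA·CA·DD·DD·CA·DD·DD
    A ↦ B
    B ↦ DD
    C ↦ DB
    D ↦ CA

A->B, B->DD, C->DB, D->CA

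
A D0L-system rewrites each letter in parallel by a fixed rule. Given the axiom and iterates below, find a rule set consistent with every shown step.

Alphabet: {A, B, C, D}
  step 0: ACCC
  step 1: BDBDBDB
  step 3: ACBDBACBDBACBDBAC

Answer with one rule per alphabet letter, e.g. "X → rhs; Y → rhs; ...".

  step 0 ⇒ step 1: ACCC ⇒ B·DB·DB·DB
    A ↦ B
    C ↦ DB
    B ↦ D  (constrained at step 1)
    D ↦ AC  (constrained at step 1)

A->B, B->D, C->DB, D->AC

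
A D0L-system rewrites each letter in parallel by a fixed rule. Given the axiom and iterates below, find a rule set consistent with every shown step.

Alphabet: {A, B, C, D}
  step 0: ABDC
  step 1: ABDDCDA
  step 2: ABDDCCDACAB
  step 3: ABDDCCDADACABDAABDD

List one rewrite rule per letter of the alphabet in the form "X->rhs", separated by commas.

A->AB, B->DD, C->DA, D->C

  step 2 ⇒ step 3: ABDDCCDACAB ⇒ AB·DD·C·C·DA·DA·C·AB·DA·AB·DD
    A ↦ AB
    B ↦ DD
    C ↦ DA
    D ↦ C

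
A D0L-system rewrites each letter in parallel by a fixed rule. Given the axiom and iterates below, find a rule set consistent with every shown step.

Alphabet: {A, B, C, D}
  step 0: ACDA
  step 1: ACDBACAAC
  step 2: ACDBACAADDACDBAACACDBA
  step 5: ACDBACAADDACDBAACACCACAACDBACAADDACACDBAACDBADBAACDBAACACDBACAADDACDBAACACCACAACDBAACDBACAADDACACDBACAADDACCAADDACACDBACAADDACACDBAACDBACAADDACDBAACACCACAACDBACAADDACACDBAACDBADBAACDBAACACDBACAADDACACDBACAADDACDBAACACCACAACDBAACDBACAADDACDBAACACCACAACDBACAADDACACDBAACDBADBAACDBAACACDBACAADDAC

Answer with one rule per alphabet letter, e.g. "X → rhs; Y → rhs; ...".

  step 1 ⇒ step 2: ACDBACAAC ⇒ AC·DBA·CA·ADD·AC·DBA·AC·AC·DBA
    A ↦ AC
    B ↦ ADD
    C ↦ DBA
    D ↦ CA

A->AC, B->ADD, C->DBA, D->CA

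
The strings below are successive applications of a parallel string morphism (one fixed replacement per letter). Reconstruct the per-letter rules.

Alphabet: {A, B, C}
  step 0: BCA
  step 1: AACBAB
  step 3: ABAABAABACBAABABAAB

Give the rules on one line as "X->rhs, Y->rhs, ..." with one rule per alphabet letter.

A->AB, B->A, C->ACB

  step 0 ⇒ step 1: BCA ⇒ A·ACB·AB
    A ↦ AB
    B ↦ A
    C ↦ ACB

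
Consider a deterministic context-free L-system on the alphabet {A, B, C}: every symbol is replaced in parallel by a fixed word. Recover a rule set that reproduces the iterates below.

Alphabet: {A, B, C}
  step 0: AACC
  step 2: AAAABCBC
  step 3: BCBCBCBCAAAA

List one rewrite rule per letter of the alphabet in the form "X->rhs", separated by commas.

A->BC, B->A, C->A

  step 2 ⇒ step 3: AAAABCBC ⇒ BC·BC·BC·BC·A·A·A·A
    A ↦ BC
    B ↦ A
    C ↦ A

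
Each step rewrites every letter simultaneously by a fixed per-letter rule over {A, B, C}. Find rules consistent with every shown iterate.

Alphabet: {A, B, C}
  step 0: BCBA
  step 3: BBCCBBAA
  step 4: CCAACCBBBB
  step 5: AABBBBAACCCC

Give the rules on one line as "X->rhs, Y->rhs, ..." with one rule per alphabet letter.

A->BB, B->C, C->A

  step 4 ⇒ step 5: CCAACCBBBB ⇒ A·A·BB·BB·A·A·C·C·C·C
    A ↦ BB
    B ↦ C
    C ↦ A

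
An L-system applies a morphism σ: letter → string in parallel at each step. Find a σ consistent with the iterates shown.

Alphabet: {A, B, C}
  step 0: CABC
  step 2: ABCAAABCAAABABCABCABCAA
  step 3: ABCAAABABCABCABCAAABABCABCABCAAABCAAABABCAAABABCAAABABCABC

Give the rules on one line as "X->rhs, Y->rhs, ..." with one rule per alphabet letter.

A->ABC, B->AA, C->AB

  step 2 ⇒ step 3: ABCAAABCAAABABCABCABCAA ⇒ ABC·AA·AB·ABC·ABC·ABC·AA·AB·ABC·ABC·ABC·AA·ABC·AA·AB·ABC·AA·AB·ABC·AA·AB·ABC·ABC
    A ↦ ABC
    B ↦ AA
    C ↦ AB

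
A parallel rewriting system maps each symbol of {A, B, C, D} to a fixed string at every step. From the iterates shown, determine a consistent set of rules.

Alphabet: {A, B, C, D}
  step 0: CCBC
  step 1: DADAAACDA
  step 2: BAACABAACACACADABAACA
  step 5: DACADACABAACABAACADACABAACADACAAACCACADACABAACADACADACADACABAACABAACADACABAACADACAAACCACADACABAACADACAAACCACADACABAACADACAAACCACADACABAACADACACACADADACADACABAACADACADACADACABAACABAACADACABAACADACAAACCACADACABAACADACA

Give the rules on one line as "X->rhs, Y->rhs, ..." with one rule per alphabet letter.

  step 1 ⇒ step 2: DADAAACDA ⇒ BAA·CA·BAA·CA·CA·CA·DA·BAA·CA
    A ↦ CA
    C ↦ DA
    D ↦ BAA
  step 0 ⇒ step 1: CCBC ⇒ DA·DA·AAC·DA
    B ↦ AAC

A->CA, B->AAC, C->DA, D->BAA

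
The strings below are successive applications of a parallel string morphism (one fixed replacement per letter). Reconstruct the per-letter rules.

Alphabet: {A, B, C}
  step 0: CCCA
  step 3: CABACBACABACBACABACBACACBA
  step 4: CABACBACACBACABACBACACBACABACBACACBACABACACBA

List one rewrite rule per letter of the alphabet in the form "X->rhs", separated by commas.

  step 3 ⇒ step 4: CABACBACABACBACABACBACACBA ⇒ CA·BA·C·BA·CA·C·BA·CA·BA·C·BA·CA·C·BA·CA·BA·C·BA·CA·C·BA·CA·BA·CA·C·BA
    A ↦ BA
    B ↦ C
    C ↦ CA

A->BA, B->C, C->CA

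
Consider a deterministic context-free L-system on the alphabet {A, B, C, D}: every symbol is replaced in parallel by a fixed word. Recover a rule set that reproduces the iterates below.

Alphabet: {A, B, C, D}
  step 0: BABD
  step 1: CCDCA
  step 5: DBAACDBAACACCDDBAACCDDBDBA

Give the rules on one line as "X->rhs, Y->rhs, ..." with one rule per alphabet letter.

  step 0 ⇒ step 1: BABD ⇒ C·CD·C·A
    A ↦ CD
    B ↦ C
    D ↦ A
    C ↦ DB  (constrained at step 1)

A->CD, B->C, C->DB, D->A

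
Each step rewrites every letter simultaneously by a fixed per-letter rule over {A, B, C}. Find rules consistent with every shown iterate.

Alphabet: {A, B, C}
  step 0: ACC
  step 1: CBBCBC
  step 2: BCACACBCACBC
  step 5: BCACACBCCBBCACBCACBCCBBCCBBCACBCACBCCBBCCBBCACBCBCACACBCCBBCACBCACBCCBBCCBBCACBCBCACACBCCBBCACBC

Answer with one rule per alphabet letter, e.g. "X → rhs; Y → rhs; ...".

A->CB, B->AC, C->BC

  step 1 ⇒ step 2: CBBCBC ⇒ BC·AC·AC·BC·AC·BC
    B ↦ AC
    C ↦ BC
  step 0 ⇒ step 1: ACC ⇒ CB·BC·BC
    A ↦ CB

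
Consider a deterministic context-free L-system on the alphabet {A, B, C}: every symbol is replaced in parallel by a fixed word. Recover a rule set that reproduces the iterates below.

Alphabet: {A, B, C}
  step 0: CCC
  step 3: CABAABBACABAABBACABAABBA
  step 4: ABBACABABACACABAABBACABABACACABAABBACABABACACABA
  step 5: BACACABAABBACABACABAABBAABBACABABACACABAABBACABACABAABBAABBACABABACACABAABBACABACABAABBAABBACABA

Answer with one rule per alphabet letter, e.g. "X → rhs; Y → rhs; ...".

  step 4 ⇒ step 5: ABBACABABACACABAABBACABABACACABAABBACABABACACABA ⇒ BA·CA·CA·BA·AB·BA·CA·BA·CA·BA·AB·BA·AB·BA·CA·BA·BA·CA·CA·BA·AB·BA·CA·BA·CA·BA·AB·BA·AB·BA·CA·BA·BA·CA·CA·BA·AB·BA·CA·BA·CA·BA·AB·BA·AB·BA·CA·BA
    A ↦ BA
    B ↦ CA
    C ↦ AB

A->BA, B->CA, C->AB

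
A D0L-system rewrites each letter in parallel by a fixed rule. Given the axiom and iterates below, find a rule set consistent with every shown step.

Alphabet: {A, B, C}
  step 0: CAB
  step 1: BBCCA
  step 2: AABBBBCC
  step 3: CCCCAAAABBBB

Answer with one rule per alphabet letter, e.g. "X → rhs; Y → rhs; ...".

A->CC, B->A, C->BB

  step 2 ⇒ step 3: AABBBBCC ⇒ CC·CC·A·A·A·A·BB·BB
    A ↦ CC
    B ↦ A
    C ↦ BB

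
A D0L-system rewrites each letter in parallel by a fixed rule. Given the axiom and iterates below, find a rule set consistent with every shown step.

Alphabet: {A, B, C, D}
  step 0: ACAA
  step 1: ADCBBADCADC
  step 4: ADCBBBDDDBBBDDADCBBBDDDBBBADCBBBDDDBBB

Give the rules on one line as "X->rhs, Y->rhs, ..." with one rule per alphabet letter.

  step 0 ⇒ step 1: ACAA ⇒ ADC·BB·ADC·ADC
    A ↦ ADC
    C ↦ BB
    B ↦ D  (constrained at step 1)
    D ↦ B  (constrained at step 1)

A->ADC, B->D, C->BB, D->B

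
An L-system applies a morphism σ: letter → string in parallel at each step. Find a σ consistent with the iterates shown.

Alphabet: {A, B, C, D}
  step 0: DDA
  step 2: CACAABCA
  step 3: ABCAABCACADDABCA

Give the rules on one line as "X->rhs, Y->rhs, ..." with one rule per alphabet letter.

A->CA, B->DD, C->AB, D->A

  step 2 ⇒ step 3: CACAABCA ⇒ AB·CA·AB·CA·CA·DD·AB·CA
    A ↦ CA
    B ↦ DD
    C ↦ AB
    D ↦ A  (constrained at step 0)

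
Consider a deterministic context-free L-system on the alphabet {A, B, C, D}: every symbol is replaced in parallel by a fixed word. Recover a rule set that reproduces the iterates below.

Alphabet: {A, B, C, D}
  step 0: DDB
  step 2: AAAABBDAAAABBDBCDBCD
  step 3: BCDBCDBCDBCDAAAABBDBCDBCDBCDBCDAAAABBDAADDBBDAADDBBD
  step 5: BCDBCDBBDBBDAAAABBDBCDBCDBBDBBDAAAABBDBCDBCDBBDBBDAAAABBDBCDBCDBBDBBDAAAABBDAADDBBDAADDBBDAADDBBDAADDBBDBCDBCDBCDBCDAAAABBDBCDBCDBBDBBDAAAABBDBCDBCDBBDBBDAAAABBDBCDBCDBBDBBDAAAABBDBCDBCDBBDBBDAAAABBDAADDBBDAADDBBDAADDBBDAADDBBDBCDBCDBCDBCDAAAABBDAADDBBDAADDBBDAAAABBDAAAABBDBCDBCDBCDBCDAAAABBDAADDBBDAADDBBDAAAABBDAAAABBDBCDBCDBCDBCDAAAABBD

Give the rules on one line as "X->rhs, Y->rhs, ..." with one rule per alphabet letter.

A->BCD, B->AA, C->DD, D->BBD

  step 2 ⇒ step 3: AAAABBDAAAABBDBCDBCD ⇒ BCD·BCD·BCD·BCD·AA·AA·BBD·BCD·BCD·BCD·BCD·AA·AA·BBD·AA·DD·BBD·AA·DD·BBD
    A ↦ BCD
    B ↦ AA
    C ↦ DD
    D ↦ BBD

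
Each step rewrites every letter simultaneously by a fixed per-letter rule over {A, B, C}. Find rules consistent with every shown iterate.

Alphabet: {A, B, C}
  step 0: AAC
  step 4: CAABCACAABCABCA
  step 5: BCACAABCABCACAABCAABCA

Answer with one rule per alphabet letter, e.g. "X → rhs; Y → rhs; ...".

A->CA, B->A, C->B

  step 4 ⇒ step 5: CAABCACAABCABCA ⇒ B·CA·CA·A·B·CA·B·CA·CA·A·B·CA·A·B·CA
    A ↦ CA
    B ↦ A
    C ↦ B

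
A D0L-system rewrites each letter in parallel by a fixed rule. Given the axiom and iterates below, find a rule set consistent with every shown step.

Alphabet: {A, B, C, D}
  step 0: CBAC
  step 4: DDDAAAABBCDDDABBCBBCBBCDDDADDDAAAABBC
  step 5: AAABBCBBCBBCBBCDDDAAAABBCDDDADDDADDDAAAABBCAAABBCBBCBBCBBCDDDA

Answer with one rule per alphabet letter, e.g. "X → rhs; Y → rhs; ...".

  step 4 ⇒ step 5: DDDAAAABBCDDDABBCBBCBBCDDDADDDAAAABBC ⇒ A·A·A·BBC·BBC·BBC·BBC·D·D·DA·A·A·A·BBC·D·D·DA·D·D·DA·D·D·DA·A·A·A·BBC·A·A·A·BBC·BBC·BBC·BBC·D·D·DA
    A ↦ BBC
    B ↦ D
    C ↦ DA
    D ↦ A

A->BBC, B->D, C->DA, D->A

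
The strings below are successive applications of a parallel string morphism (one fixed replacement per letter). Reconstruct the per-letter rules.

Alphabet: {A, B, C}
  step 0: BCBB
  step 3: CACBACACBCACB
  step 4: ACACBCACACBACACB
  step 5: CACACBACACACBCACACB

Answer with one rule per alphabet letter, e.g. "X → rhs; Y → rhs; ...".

A->C, B->CB, C->A

  step 4 ⇒ step 5: ACACBCACACBACACB ⇒ C·A·C·A·CB·A·C·A·C·A·CB·C·A·C·A·CB
    A ↦ C
    B ↦ CB
    C ↦ A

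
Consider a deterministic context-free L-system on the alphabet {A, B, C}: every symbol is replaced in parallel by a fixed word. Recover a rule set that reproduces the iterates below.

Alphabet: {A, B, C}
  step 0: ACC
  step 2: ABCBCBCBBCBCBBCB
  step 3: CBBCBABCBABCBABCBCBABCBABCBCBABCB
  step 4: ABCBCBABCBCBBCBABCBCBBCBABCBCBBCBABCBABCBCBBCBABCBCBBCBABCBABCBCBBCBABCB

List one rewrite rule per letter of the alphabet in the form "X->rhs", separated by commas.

A->CBB, B->CB, C->AB

  step 3 ⇒ step 4: CBBCBABCBABCBABCBCBABCBABCBCBABCB ⇒ AB·CB·CB·AB·CB·CBB·CB·AB·CB·CBB·CB·AB·CB·CBB·CB·AB·CB·AB·CB·CBB·CB·AB·CB·CBB·CB·AB·CB·AB·CB·CBB·CB·AB·CB
    A ↦ CBB
    B ↦ CB
    C ↦ AB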